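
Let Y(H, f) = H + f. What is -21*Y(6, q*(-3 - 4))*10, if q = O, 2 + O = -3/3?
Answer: -5670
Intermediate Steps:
O = -3 (O = -2 - 3/3 = -2 - 3*⅓ = -2 - 1 = -3)
q = -3
-21*Y(6, q*(-3 - 4))*10 = -21*(6 - 3*(-3 - 4))*10 = -21*(6 - 3*(-7))*10 = -21*(6 + 21)*10 = -21*27*10 = -567*10 = -5670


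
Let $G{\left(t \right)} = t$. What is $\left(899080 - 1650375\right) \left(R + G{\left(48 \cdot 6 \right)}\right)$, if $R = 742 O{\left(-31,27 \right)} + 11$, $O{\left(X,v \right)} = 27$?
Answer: $-15276081235$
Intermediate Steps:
$R = 20045$ ($R = 742 \cdot 27 + 11 = 20034 + 11 = 20045$)
$\left(899080 - 1650375\right) \left(R + G{\left(48 \cdot 6 \right)}\right) = \left(899080 - 1650375\right) \left(20045 + 48 \cdot 6\right) = - 751295 \left(20045 + 288\right) = \left(-751295\right) 20333 = -15276081235$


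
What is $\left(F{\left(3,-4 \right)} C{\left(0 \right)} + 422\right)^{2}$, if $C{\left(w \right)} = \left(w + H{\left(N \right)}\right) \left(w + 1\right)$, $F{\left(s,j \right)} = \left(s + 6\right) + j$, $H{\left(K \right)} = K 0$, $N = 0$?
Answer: $178084$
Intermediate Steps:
$H{\left(K \right)} = 0$
$F{\left(s,j \right)} = 6 + j + s$ ($F{\left(s,j \right)} = \left(6 + s\right) + j = 6 + j + s$)
$C{\left(w \right)} = w \left(1 + w\right)$ ($C{\left(w \right)} = \left(w + 0\right) \left(w + 1\right) = w \left(1 + w\right)$)
$\left(F{\left(3,-4 \right)} C{\left(0 \right)} + 422\right)^{2} = \left(\left(6 - 4 + 3\right) 0 \left(1 + 0\right) + 422\right)^{2} = \left(5 \cdot 0 \cdot 1 + 422\right)^{2} = \left(5 \cdot 0 + 422\right)^{2} = \left(0 + 422\right)^{2} = 422^{2} = 178084$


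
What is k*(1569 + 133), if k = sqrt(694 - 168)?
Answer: 1702*sqrt(526) ≈ 39035.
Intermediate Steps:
k = sqrt(526) ≈ 22.935
k*(1569 + 133) = sqrt(526)*(1569 + 133) = sqrt(526)*1702 = 1702*sqrt(526)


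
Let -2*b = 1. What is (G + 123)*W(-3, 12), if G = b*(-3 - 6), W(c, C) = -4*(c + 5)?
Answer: -1020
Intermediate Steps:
b = -1/2 (b = -1/2*1 = -1/2 ≈ -0.50000)
W(c, C) = -20 - 4*c (W(c, C) = -4*(5 + c) = -20 - 4*c)
G = 9/2 (G = -(-3 - 6)/2 = -1/2*(-9) = 9/2 ≈ 4.5000)
(G + 123)*W(-3, 12) = (9/2 + 123)*(-20 - 4*(-3)) = 255*(-20 + 12)/2 = (255/2)*(-8) = -1020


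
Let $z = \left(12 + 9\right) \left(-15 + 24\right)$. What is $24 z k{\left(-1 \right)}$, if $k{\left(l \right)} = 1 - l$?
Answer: $9072$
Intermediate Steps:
$z = 189$ ($z = 21 \cdot 9 = 189$)
$24 z k{\left(-1 \right)} = 24 \cdot 189 \left(1 - -1\right) = 4536 \left(1 + 1\right) = 4536 \cdot 2 = 9072$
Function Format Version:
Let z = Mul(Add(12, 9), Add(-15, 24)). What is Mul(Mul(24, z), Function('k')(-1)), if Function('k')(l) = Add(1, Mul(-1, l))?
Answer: 9072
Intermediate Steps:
z = 189 (z = Mul(21, 9) = 189)
Mul(Mul(24, z), Function('k')(-1)) = Mul(Mul(24, 189), Add(1, Mul(-1, -1))) = Mul(4536, Add(1, 1)) = Mul(4536, 2) = 9072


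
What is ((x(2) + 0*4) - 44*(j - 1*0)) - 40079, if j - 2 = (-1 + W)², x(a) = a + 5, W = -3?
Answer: -40864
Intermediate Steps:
x(a) = 5 + a
j = 18 (j = 2 + (-1 - 3)² = 2 + (-4)² = 2 + 16 = 18)
((x(2) + 0*4) - 44*(j - 1*0)) - 40079 = (((5 + 2) + 0*4) - 44*(18 - 1*0)) - 40079 = ((7 + 0) - 44*(18 + 0)) - 40079 = (7 - 44*18) - 40079 = (7 - 792) - 40079 = -785 - 40079 = -40864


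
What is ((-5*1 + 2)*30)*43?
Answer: -3870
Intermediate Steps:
((-5*1 + 2)*30)*43 = ((-5 + 2)*30)*43 = -3*30*43 = -90*43 = -3870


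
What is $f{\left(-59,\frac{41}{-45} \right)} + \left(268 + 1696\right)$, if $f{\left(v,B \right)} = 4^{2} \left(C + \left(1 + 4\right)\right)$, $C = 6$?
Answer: $2140$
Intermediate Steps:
$f{\left(v,B \right)} = 176$ ($f{\left(v,B \right)} = 4^{2} \left(6 + \left(1 + 4\right)\right) = 16 \left(6 + 5\right) = 16 \cdot 11 = 176$)
$f{\left(-59,\frac{41}{-45} \right)} + \left(268 + 1696\right) = 176 + \left(268 + 1696\right) = 176 + 1964 = 2140$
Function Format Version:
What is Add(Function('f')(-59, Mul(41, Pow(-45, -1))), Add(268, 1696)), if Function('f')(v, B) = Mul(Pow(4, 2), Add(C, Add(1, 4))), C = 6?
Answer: 2140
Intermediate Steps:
Function('f')(v, B) = 176 (Function('f')(v, B) = Mul(Pow(4, 2), Add(6, Add(1, 4))) = Mul(16, Add(6, 5)) = Mul(16, 11) = 176)
Add(Function('f')(-59, Mul(41, Pow(-45, -1))), Add(268, 1696)) = Add(176, Add(268, 1696)) = Add(176, 1964) = 2140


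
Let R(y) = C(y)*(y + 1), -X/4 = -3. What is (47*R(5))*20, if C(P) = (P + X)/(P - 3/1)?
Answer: 47940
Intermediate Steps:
X = 12 (X = -4*(-3) = 12)
C(P) = (12 + P)/(-3 + P) (C(P) = (P + 12)/(P - 3/1) = (12 + P)/(P - 3*1) = (12 + P)/(P - 3) = (12 + P)/(-3 + P))
R(y) = (1 + y)*(12 + y)/(-3 + y) (R(y) = ((12 + y)/(-3 + y))*(y + 1) = ((12 + y)/(-3 + y))*(1 + y) = (1 + y)*(12 + y)/(-3 + y))
(47*R(5))*20 = (47*((1 + 5)*(12 + 5)/(-3 + 5)))*20 = (47*(6*17/2))*20 = (47*((½)*6*17))*20 = (47*51)*20 = 2397*20 = 47940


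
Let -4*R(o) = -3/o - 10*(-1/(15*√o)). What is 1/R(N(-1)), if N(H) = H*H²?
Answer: -108/85 - 24*I/85 ≈ -1.2706 - 0.28235*I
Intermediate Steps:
N(H) = H³
R(o) = -1/(6*√o) + 3/(4*o) (R(o) = -(-3/o - 10*(-1/(15*√o)))/4 = -(-3/o - (-2)/(3*√o))/4 = -(-3/o + 2/(3*√o))/4 = -1/(6*√o) + 3/(4*o))
1/R(N(-1)) = 1/(-(-I)/6 + 3/(4*((-1)³))) = 1/(-(-1)*I/6 + (¾)/(-1)) = 1/(-(-1)*I/6 + (¾)*(-1)) = 1/(I/6 - ¾) = 1/(-¾ + I/6) = 144*(-¾ - I/6)/85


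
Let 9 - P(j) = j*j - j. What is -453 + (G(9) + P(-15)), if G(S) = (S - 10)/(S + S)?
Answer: -12313/18 ≈ -684.06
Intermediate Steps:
G(S) = (-10 + S)/(2*S) (G(S) = (-10 + S)/((2*S)) = (-10 + S)*(1/(2*S)) = (-10 + S)/(2*S))
P(j) = 9 + j - j² (P(j) = 9 - (j*j - j) = 9 - (j² - j) = 9 + (j - j²) = 9 + j - j²)
-453 + (G(9) + P(-15)) = -453 + ((½)*(-10 + 9)/9 + (9 - 15 - 1*(-15)²)) = -453 + ((½)*(⅑)*(-1) + (9 - 15 - 1*225)) = -453 + (-1/18 + (9 - 15 - 225)) = -453 + (-1/18 - 231) = -453 - 4159/18 = -12313/18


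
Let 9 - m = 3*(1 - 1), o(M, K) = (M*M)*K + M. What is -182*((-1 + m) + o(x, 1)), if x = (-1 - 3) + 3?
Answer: -1456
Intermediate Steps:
x = -1 (x = -4 + 3 = -1)
o(M, K) = M + K*M² (o(M, K) = M²*K + M = K*M² + M = M + K*M²)
m = 9 (m = 9 - 3*(1 - 1) = 9 - 3*0 = 9 - 1*0 = 9 + 0 = 9)
-182*((-1 + m) + o(x, 1)) = -182*((-1 + 9) - (1 + 1*(-1))) = -182*(8 - (1 - 1)) = -182*(8 - 1*0) = -182*(8 + 0) = -182*8 = -1456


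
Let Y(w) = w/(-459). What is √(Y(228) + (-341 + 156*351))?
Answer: √141532123/51 ≈ 233.27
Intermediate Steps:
Y(w) = -w/459 (Y(w) = w*(-1/459) = -w/459)
√(Y(228) + (-341 + 156*351)) = √(-1/459*228 + (-341 + 156*351)) = √(-76/153 + (-341 + 54756)) = √(-76/153 + 54415) = √(8325419/153) = √141532123/51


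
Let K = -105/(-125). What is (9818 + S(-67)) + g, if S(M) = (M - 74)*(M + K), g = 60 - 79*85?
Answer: 312289/25 ≈ 12492.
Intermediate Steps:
K = 21/25 (K = -105*(-1/125) = 21/25 ≈ 0.84000)
g = -6655 (g = 60 - 6715 = -6655)
S(M) = (-74 + M)*(21/25 + M) (S(M) = (M - 74)*(M + 21/25) = (-74 + M)*(21/25 + M))
(9818 + S(-67)) + g = (9818 + (-1554/25 + (-67)² - 1829/25*(-67))) - 6655 = (9818 + (-1554/25 + 4489 + 122543/25)) - 6655 = (9818 + 233214/25) - 6655 = 478664/25 - 6655 = 312289/25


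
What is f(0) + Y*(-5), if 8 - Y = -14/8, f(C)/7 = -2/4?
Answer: -209/4 ≈ -52.250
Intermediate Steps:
f(C) = -7/2 (f(C) = 7*(-2/4) = 7*(-2*¼) = 7*(-½) = -7/2)
Y = 39/4 (Y = 8 - (-14)/8 = 8 - 1*(-7/4) = 8 + 7/4 = 39/4 ≈ 9.7500)
f(0) + Y*(-5) = -7/2 + (39/4)*(-5) = -7/2 - 195/4 = -209/4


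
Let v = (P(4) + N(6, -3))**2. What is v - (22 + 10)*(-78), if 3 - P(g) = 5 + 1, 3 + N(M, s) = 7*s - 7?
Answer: 3652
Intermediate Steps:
N(M, s) = -10 + 7*s (N(M, s) = -3 + (7*s - 7) = -3 + (-7 + 7*s) = -10 + 7*s)
P(g) = -3 (P(g) = 3 - (5 + 1) = 3 - 1*6 = 3 - 6 = -3)
v = 1156 (v = (-3 + (-10 + 7*(-3)))**2 = (-3 + (-10 - 21))**2 = (-3 - 31)**2 = (-34)**2 = 1156)
v - (22 + 10)*(-78) = 1156 - (22 + 10)*(-78) = 1156 - 32*(-78) = 1156 - 1*(-2496) = 1156 + 2496 = 3652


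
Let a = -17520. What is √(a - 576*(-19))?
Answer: 4*I*√411 ≈ 81.093*I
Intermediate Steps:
√(a - 576*(-19)) = √(-17520 - 576*(-19)) = √(-17520 + 10944) = √(-6576) = 4*I*√411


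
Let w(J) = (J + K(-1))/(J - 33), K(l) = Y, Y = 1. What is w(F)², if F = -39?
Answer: 361/1296 ≈ 0.27855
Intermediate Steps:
K(l) = 1
w(J) = (1 + J)/(-33 + J) (w(J) = (J + 1)/(J - 33) = (1 + J)/(-33 + J))
w(F)² = ((1 - 39)/(-33 - 39))² = (-38/(-72))² = (-1/72*(-38))² = (19/36)² = 361/1296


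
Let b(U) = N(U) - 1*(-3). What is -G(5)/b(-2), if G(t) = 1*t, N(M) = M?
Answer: -5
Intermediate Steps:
G(t) = t
b(U) = 3 + U (b(U) = U - 1*(-3) = U + 3 = 3 + U)
-G(5)/b(-2) = -5/(3 - 2) = -5/1 = -5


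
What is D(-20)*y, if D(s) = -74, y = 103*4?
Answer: -30488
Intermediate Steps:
y = 412
D(-20)*y = -74*412 = -30488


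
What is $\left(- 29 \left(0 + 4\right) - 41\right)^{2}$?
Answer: $24649$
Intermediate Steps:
$\left(- 29 \left(0 + 4\right) - 41\right)^{2} = \left(\left(-29\right) 4 - 41\right)^{2} = \left(-116 - 41\right)^{2} = \left(-157\right)^{2} = 24649$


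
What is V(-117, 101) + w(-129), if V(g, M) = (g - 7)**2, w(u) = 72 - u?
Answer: 15577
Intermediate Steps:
V(g, M) = (-7 + g)**2
V(-117, 101) + w(-129) = (-7 - 117)**2 + (72 - 1*(-129)) = (-124)**2 + (72 + 129) = 15376 + 201 = 15577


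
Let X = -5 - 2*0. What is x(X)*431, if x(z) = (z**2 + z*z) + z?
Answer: 19395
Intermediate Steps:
X = -5 (X = -5 + 0 = -5)
x(z) = z + 2*z**2 (x(z) = (z**2 + z**2) + z = 2*z**2 + z = z + 2*z**2)
x(X)*431 = -5*(1 + 2*(-5))*431 = -5*(1 - 10)*431 = -5*(-9)*431 = 45*431 = 19395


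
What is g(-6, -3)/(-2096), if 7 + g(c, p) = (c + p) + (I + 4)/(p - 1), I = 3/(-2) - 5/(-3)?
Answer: 409/50304 ≈ 0.0081306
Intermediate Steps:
I = 1/6 (I = 3*(-1/2) - 5*(-1/3) = -3/2 + 5/3 = 1/6 ≈ 0.16667)
g(c, p) = -7 + c + p + 25/(6*(-1 + p)) (g(c, p) = -7 + ((c + p) + (1/6 + 4)/(p - 1)) = -7 + ((c + p) + (25/6)/(-1 + p)) = -7 + ((c + p) + 25/(6*(-1 + p))) = -7 + (c + p + 25/(6*(-1 + p))) = -7 + c + p + 25/(6*(-1 + p)))
g(-6, -3)/(-2096) = ((67/6 + (-3)**2 - 1*(-6) - 8*(-3) - 6*(-3))/(-1 - 3))/(-2096) = -(67/6 + 9 + 6 + 24 + 18)/(2096*(-4)) = -(-1)*409/(8384*6) = -1/2096*(-409/24) = 409/50304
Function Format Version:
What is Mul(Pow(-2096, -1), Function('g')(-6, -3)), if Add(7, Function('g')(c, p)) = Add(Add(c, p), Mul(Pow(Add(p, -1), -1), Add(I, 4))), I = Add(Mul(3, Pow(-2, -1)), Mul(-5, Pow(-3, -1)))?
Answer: Rational(409, 50304) ≈ 0.0081306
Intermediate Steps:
I = Rational(1, 6) (I = Add(Mul(3, Rational(-1, 2)), Mul(-5, Rational(-1, 3))) = Add(Rational(-3, 2), Rational(5, 3)) = Rational(1, 6) ≈ 0.16667)
Function('g')(c, p) = Add(-7, c, p, Mul(Rational(25, 6), Pow(Add(-1, p), -1))) (Function('g')(c, p) = Add(-7, Add(Add(c, p), Mul(Pow(Add(p, -1), -1), Add(Rational(1, 6), 4)))) = Add(-7, Add(Add(c, p), Mul(Pow(Add(-1, p), -1), Rational(25, 6)))) = Add(-7, Add(Add(c, p), Mul(Rational(25, 6), Pow(Add(-1, p), -1)))) = Add(-7, Add(c, p, Mul(Rational(25, 6), Pow(Add(-1, p), -1)))) = Add(-7, c, p, Mul(Rational(25, 6), Pow(Add(-1, p), -1))))
Mul(Pow(-2096, -1), Function('g')(-6, -3)) = Mul(Pow(-2096, -1), Mul(Pow(Add(-1, -3), -1), Add(Rational(67, 6), Pow(-3, 2), Mul(-1, -6), Mul(-8, -3), Mul(-6, -3)))) = Mul(Rational(-1, 2096), Mul(Pow(-4, -1), Add(Rational(67, 6), 9, 6, 24, 18))) = Mul(Rational(-1, 2096), Mul(Rational(-1, 4), Rational(409, 6))) = Mul(Rational(-1, 2096), Rational(-409, 24)) = Rational(409, 50304)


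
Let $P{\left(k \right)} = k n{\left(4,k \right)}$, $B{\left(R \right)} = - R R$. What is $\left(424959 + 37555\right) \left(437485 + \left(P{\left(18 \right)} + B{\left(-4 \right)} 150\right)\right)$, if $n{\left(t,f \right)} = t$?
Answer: $201266204698$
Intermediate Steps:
$B{\left(R \right)} = - R^{2}$
$P{\left(k \right)} = 4 k$ ($P{\left(k \right)} = k 4 = 4 k$)
$\left(424959 + 37555\right) \left(437485 + \left(P{\left(18 \right)} + B{\left(-4 \right)} 150\right)\right) = \left(424959 + 37555\right) \left(437485 + \left(4 \cdot 18 + - \left(-4\right)^{2} \cdot 150\right)\right) = 462514 \left(437485 + \left(72 + \left(-1\right) 16 \cdot 150\right)\right) = 462514 \left(437485 + \left(72 - 2400\right)\right) = 462514 \left(437485 - 2328\right) = 462514 \cdot 435157 = 201266204698$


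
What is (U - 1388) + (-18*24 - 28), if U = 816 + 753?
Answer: -279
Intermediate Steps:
U = 1569
(U - 1388) + (-18*24 - 28) = (1569 - 1388) + (-18*24 - 28) = 181 + (-432 - 28) = 181 - 460 = -279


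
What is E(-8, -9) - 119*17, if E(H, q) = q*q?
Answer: -1942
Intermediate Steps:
E(H, q) = q**2
E(-8, -9) - 119*17 = (-9)**2 - 119*17 = 81 - 2023 = -1942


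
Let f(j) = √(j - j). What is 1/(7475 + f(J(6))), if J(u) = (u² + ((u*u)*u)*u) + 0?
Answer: 1/7475 ≈ 0.00013378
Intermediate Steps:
J(u) = u² + u⁴ (J(u) = (u² + (u²*u)*u) + 0 = (u² + u³*u) + 0 = (u² + u⁴) + 0 = u² + u⁴)
f(j) = 0 (f(j) = √0 = 0)
1/(7475 + f(J(6))) = 1/(7475 + 0) = 1/7475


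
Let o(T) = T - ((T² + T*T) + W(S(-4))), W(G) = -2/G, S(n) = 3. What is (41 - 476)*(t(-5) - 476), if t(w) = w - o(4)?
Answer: 197345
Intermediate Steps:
o(T) = ⅔ + T - 2*T² (o(T) = T - ((T² + T*T) - 2/3) = T - ((T² + T²) - 2*⅓) = T - (2*T² - ⅔) = T - (-⅔ + 2*T²) = T + (⅔ - 2*T²) = ⅔ + T - 2*T²)
t(w) = 82/3 + w (t(w) = w - (⅔ + 4 - 2*4²) = w - (⅔ + 4 - 2*16) = w - (⅔ + 4 - 32) = w - 1*(-82/3) = w + 82/3 = 82/3 + w)
(41 - 476)*(t(-5) - 476) = (41 - 476)*((82/3 - 5) - 476) = -435*(67/3 - 476) = -435*(-1361/3) = 197345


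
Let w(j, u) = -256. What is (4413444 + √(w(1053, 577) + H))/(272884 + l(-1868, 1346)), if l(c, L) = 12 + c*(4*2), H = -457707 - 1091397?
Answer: 367787/21496 + I*√96835/64488 ≈ 17.11 + 0.0048254*I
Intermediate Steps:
H = -1549104
l(c, L) = 12 + 8*c (l(c, L) = 12 + c*8 = 12 + 8*c)
(4413444 + √(w(1053, 577) + H))/(272884 + l(-1868, 1346)) = (4413444 + √(-256 - 1549104))/(272884 + (12 + 8*(-1868))) = (4413444 + √(-1549360))/(272884 + (12 - 14944)) = (4413444 + 4*I*√96835)/(272884 - 14932) = (4413444 + 4*I*√96835)/257952 = (4413444 + 4*I*√96835)*(1/257952) = 367787/21496 + I*√96835/64488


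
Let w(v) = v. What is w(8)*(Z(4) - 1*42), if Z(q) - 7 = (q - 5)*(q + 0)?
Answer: -312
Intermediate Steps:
Z(q) = 7 + q*(-5 + q) (Z(q) = 7 + (q - 5)*(q + 0) = 7 + (-5 + q)*q = 7 + q*(-5 + q))
w(8)*(Z(4) - 1*42) = 8*((7 + 4² - 5*4) - 1*42) = 8*((7 + 16 - 20) - 42) = 8*(3 - 42) = 8*(-39) = -312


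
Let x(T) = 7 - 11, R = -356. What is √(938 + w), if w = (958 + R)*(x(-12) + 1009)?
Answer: 2*√151487 ≈ 778.43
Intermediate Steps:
x(T) = -4
w = 605010 (w = (958 - 356)*(-4 + 1009) = 602*1005 = 605010)
√(938 + w) = √(938 + 605010) = √605948 = 2*√151487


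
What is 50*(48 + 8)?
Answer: 2800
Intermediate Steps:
50*(48 + 8) = 50*56 = 2800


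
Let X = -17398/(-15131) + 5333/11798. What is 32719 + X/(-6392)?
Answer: 37334712197002997/1141071318896 ≈ 32719.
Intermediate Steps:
X = 285955227/178515538 (X = -17398*(-1/15131) + 5333*(1/11798) = 17398/15131 + 5333/11798 = 285955227/178515538 ≈ 1.6019)
32719 + X/(-6392) = 32719 + (285955227/178515538)/(-6392) = 32719 + (285955227/178515538)*(-1/6392) = 32719 - 285955227/1141071318896 = 37334712197002997/1141071318896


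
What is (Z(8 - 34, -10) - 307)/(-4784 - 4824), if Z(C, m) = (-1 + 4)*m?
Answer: 337/9608 ≈ 0.035075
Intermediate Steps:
Z(C, m) = 3*m
(Z(8 - 34, -10) - 307)/(-4784 - 4824) = (3*(-10) - 307)/(-4784 - 4824) = (-30 - 307)/(-9608) = -337*(-1/9608) = 337/9608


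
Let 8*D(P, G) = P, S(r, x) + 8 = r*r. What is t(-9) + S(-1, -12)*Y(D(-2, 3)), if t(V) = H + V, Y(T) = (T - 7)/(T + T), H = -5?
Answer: -231/2 ≈ -115.50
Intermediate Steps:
S(r, x) = -8 + r**2 (S(r, x) = -8 + r*r = -8 + r**2)
D(P, G) = P/8
Y(T) = (-7 + T)/(2*T) (Y(T) = (-7 + T)/((2*T)) = (-7 + T)*(1/(2*T)) = (-7 + T)/(2*T))
t(V) = -5 + V
t(-9) + S(-1, -12)*Y(D(-2, 3)) = (-5 - 9) + (-8 + (-1)**2)*((-7 + (1/8)*(-2))/(2*(((1/8)*(-2))))) = -14 + (-8 + 1)*((-7 - 1/4)/(2*(-1/4))) = -14 - 7*(-4)*(-29)/(2*4) = -14 - 7*29/2 = -14 - 203/2 = -231/2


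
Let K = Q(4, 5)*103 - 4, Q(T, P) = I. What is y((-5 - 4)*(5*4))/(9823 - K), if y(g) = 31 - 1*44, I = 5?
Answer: -13/9312 ≈ -0.0013960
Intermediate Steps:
Q(T, P) = 5
y(g) = -13 (y(g) = 31 - 44 = -13)
K = 511 (K = 5*103 - 4 = 515 - 4 = 511)
y((-5 - 4)*(5*4))/(9823 - K) = -13/(9823 - 1*511) = -13/(9823 - 511) = -13/9312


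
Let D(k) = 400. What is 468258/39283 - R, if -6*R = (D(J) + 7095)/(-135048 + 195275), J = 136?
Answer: 169505073481/14195383446 ≈ 11.941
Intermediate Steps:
R = -7495/361362 (R = -(400 + 7095)/(6*(-135048 + 195275)) = -7495/(6*60227) = -⅙*7495/60227 = -7495/361362 ≈ -0.020741)
468258/39283 - R = 468258/39283 - 1*(-7495/361362) = 468258*(1/39283) + 7495/361362 = 468258/39283 + 7495/361362 = 169505073481/14195383446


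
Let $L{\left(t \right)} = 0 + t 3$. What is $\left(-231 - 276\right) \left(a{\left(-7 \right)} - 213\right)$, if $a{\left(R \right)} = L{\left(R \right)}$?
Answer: $118638$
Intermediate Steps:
$L{\left(t \right)} = 3 t$ ($L{\left(t \right)} = 0 + 3 t = 3 t$)
$a{\left(R \right)} = 3 R$
$\left(-231 - 276\right) \left(a{\left(-7 \right)} - 213\right) = \left(-231 - 276\right) \left(3 \left(-7\right) - 213\right) = - 507 \left(-21 - 213\right) = \left(-507\right) \left(-234\right) = 118638$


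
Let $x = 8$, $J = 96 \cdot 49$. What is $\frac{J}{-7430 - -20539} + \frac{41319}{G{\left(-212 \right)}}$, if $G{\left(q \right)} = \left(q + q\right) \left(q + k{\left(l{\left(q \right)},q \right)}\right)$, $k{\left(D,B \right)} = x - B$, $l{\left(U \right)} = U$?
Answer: $- \frac{525694803}{44465728} \approx -11.822$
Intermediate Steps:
$J = 4704$
$k{\left(D,B \right)} = 8 - B$
$G{\left(q \right)} = 16 q$ ($G{\left(q \right)} = \left(q + q\right) \left(q - \left(-8 + q\right)\right) = 2 q 8 = 16 q$)
$\frac{J}{-7430 - -20539} + \frac{41319}{G{\left(-212 \right)}} = \frac{4704}{-7430 - -20539} + \frac{41319}{16 \left(-212\right)} = \frac{4704}{-7430 + 20539} + \frac{41319}{-3392} = \frac{4704}{13109} + 41319 \left(- \frac{1}{3392}\right) = 4704 \cdot \frac{1}{13109} - \frac{41319}{3392} = \frac{4704}{13109} - \frac{41319}{3392} = - \frac{525694803}{44465728}$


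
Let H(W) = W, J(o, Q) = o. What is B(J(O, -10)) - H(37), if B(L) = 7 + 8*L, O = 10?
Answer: 50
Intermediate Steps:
B(J(O, -10)) - H(37) = (7 + 8*10) - 1*37 = (7 + 80) - 37 = 87 - 37 = 50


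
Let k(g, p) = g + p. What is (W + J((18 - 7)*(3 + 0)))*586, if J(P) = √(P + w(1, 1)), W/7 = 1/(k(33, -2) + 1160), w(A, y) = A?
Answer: 4102/1191 + 586*√34 ≈ 3420.4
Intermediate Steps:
W = 7/1191 (W = 7/((33 - 2) + 1160) = 7/(31 + 1160) = 7/1191 ≈ 0.0058774)
J(P) = √(1 + P) (J(P) = √(P + 1) = √(1 + P))
(W + J((18 - 7)*(3 + 0)))*586 = (7/1191 + √(1 + (18 - 7)*(3 + 0)))*586 = (7/1191 + √(1 + 11*3))*586 = (7/1191 + √(1 + 33))*586 = (7/1191 + √34)*586 = 4102/1191 + 586*√34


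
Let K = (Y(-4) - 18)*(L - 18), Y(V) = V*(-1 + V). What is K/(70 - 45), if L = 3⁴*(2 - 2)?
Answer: -36/25 ≈ -1.4400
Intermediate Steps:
L = 0 (L = 81*0 = 0)
K = -36 (K = (-4*(-1 - 4) - 18)*(0 - 18) = (-4*(-5) - 18)*(-18) = (20 - 18)*(-18) = 2*(-18) = -36)
K/(70 - 45) = -36/(70 - 45) = -36/25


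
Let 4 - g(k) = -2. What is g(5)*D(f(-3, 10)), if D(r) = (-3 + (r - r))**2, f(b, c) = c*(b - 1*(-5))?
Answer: 54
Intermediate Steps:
g(k) = 6 (g(k) = 4 - 1*(-2) = 4 + 2 = 6)
f(b, c) = c*(5 + b) (f(b, c) = c*(b + 5) = c*(5 + b))
D(r) = 9 (D(r) = (-3 + 0)**2 = (-3)**2 = 9)
g(5)*D(f(-3, 10)) = 6*9 = 54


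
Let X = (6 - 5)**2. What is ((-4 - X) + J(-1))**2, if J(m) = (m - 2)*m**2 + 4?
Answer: 16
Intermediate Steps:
X = 1 (X = 1**2 = 1)
J(m) = 4 + m**2*(-2 + m) (J(m) = (-2 + m)*m**2 + 4 = m**2*(-2 + m) + 4 = 4 + m**2*(-2 + m))
((-4 - X) + J(-1))**2 = ((-4 - 1*1) + (4 + (-1)**3 - 2*(-1)**2))**2 = ((-4 - 1) + (4 - 1 - 2*1))**2 = (-5 + (4 - 1 - 2))**2 = (-5 + 1)**2 = (-4)**2 = 16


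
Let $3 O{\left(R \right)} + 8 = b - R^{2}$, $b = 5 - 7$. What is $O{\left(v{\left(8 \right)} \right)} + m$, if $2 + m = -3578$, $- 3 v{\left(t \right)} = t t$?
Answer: $- \frac{100846}{27} \approx -3735.0$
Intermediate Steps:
$b = -2$ ($b = 5 - 7 = -2$)
$v{\left(t \right)} = - \frac{t^{2}}{3}$ ($v{\left(t \right)} = - \frac{t t}{3} = - \frac{t^{2}}{3}$)
$m = -3580$ ($m = -2 - 3578 = -3580$)
$O{\left(R \right)} = - \frac{10}{3} - \frac{R^{2}}{3}$ ($O{\left(R \right)} = - \frac{8}{3} + \frac{-2 - R^{2}}{3} = - \frac{8}{3} - \left(\frac{2}{3} + \frac{R^{2}}{3}\right) = - \frac{10}{3} - \frac{R^{2}}{3}$)
$O{\left(v{\left(8 \right)} \right)} + m = \left(- \frac{10}{3} - \frac{\left(- \frac{8^{2}}{3}\right)^{2}}{3}\right) - 3580 = \left(- \frac{10}{3} - \frac{\left(\left(- \frac{1}{3}\right) 64\right)^{2}}{3}\right) - 3580 = \left(- \frac{10}{3} - \frac{\left(- \frac{64}{3}\right)^{2}}{3}\right) - 3580 = \left(- \frac{10}{3} - \frac{4096}{27}\right) - 3580 = - \frac{4186}{27} - 3580 = - \frac{100846}{27}$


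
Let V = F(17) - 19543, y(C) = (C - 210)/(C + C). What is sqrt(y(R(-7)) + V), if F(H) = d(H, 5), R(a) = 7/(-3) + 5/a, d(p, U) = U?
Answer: I*sqrt(1248195)/8 ≈ 139.65*I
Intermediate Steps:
R(a) = -7/3 + 5/a (R(a) = 7*(-1/3) + 5/a = -7/3 + 5/a)
y(C) = (-210 + C)/(2*C) (y(C) = (-210 + C)/((2*C)) = (-210 + C)*(1/(2*C)) = (-210 + C)/(2*C))
F(H) = 5
V = -19538 (V = 5 - 19543 = -19538)
sqrt(y(R(-7)) + V) = sqrt((-210 + (-7/3 + 5/(-7)))/(2*(-7/3 + 5/(-7))) - 19538) = sqrt((-210 + (-7/3 + 5*(-1/7)))/(2*(-7/3 + 5*(-1/7))) - 19538) = sqrt((-210 + (-7/3 - 5/7))/(2*(-7/3 - 5/7)) - 19538) = sqrt((-210 - 64/21)/(2*(-64/21)) - 19538) = sqrt((1/2)*(-21/64)*(-4474/21) - 19538) = sqrt(2237/64 - 19538) = sqrt(-1248195/64) = I*sqrt(1248195)/8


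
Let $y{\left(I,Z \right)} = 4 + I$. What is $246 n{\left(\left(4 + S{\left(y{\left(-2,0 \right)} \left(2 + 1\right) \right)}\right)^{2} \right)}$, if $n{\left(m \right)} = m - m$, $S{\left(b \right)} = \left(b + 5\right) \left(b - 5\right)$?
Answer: $0$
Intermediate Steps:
$S{\left(b \right)} = \left(-5 + b\right) \left(5 + b\right)$ ($S{\left(b \right)} = \left(5 + b\right) \left(-5 + b\right) = \left(-5 + b\right) \left(5 + b\right)$)
$n{\left(m \right)} = 0$
$246 n{\left(\left(4 + S{\left(y{\left(-2,0 \right)} \left(2 + 1\right) \right)}\right)^{2} \right)} = 246 \cdot 0 = 0$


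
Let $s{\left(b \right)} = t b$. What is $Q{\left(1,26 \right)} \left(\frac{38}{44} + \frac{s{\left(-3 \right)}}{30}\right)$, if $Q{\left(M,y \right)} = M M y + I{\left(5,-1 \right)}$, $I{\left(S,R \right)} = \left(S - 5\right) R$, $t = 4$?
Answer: $\frac{663}{55} \approx 12.055$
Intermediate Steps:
$I{\left(S,R \right)} = R \left(-5 + S\right)$ ($I{\left(S,R \right)} = \left(-5 + S\right) R = R \left(-5 + S\right)$)
$s{\left(b \right)} = 4 b$
$Q{\left(M,y \right)} = y M^{2}$ ($Q{\left(M,y \right)} = M M y - \left(-5 + 5\right) = M^{2} y - 0 = y M^{2} + 0 = y M^{2}$)
$Q{\left(1,26 \right)} \left(\frac{38}{44} + \frac{s{\left(-3 \right)}}{30}\right) = 26 \cdot 1^{2} \left(\frac{38}{44} + \frac{4 \left(-3\right)}{30}\right) = 26 \cdot 1 \left(38 \cdot \frac{1}{44} - \frac{2}{5}\right) = 26 \left(\frac{19}{22} - \frac{2}{5}\right) = 26 \cdot \frac{51}{110} = \frac{663}{55}$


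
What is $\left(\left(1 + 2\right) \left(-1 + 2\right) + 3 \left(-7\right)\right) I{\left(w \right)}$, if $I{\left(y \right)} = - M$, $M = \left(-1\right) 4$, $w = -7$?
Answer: $-72$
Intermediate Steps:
$M = -4$
$I{\left(y \right)} = 4$ ($I{\left(y \right)} = \left(-1\right) \left(-4\right) = 4$)
$\left(\left(1 + 2\right) \left(-1 + 2\right) + 3 \left(-7\right)\right) I{\left(w \right)} = \left(\left(1 + 2\right) \left(-1 + 2\right) + 3 \left(-7\right)\right) 4 = \left(3 \cdot 1 - 21\right) 4 = \left(3 - 21\right) 4 = \left(-18\right) 4 = -72$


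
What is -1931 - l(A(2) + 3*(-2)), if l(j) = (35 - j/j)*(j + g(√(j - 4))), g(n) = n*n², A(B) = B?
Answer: -1795 + 544*I*√2 ≈ -1795.0 + 769.33*I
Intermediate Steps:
g(n) = n³
l(j) = 34*j + 34*(-4 + j)^(3/2) (l(j) = (35 - j/j)*(j + (√(j - 4))³) = (35 - 1*1)*(j + (√(-4 + j))³) = (35 - 1)*(j + (-4 + j)^(3/2)) = 34*(j + (-4 + j)^(3/2)) = 34*j + 34*(-4 + j)^(3/2))
-1931 - l(A(2) + 3*(-2)) = -1931 - (34*(2 + 3*(-2)) + 34*(-4 + (2 + 3*(-2)))^(3/2)) = -1931 - (34*(2 - 6) + 34*(-4 + (2 - 6))^(3/2)) = -1931 - (34*(-4) + 34*(-4 - 4)^(3/2)) = -1931 - (-136 + 34*(-8)^(3/2)) = -1931 - (-136 + 34*(-16*I*√2)) = -1931 - (-136 - 544*I*√2) = -1931 + (136 + 544*I*√2) = -1795 + 544*I*√2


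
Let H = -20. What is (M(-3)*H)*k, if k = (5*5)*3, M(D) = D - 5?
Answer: 12000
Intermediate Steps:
M(D) = -5 + D
k = 75 (k = 25*3 = 75)
(M(-3)*H)*k = ((-5 - 3)*(-20))*75 = -8*(-20)*75 = 160*75 = 12000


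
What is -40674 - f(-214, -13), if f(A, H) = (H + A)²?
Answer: -92203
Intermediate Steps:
f(A, H) = (A + H)²
-40674 - f(-214, -13) = -40674 - (-214 - 13)² = -40674 - 1*(-227)² = -40674 - 1*51529 = -40674 - 51529 = -92203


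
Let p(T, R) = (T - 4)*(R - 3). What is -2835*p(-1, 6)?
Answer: 42525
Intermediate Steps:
p(T, R) = (-4 + T)*(-3 + R)
-2835*p(-1, 6) = -2835*(12 - 4*6 - 3*(-1) + 6*(-1)) = -2835*(12 - 24 + 3 - 6) = -2835*(-15) = 42525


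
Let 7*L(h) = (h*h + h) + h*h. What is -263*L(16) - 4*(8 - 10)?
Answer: -138808/7 ≈ -19830.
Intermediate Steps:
L(h) = h/7 + 2*h**2/7 (L(h) = ((h*h + h) + h*h)/7 = ((h**2 + h) + h**2)/7 = ((h + h**2) + h**2)/7 = (h + 2*h**2)/7 = h/7 + 2*h**2/7)
-263*L(16) - 4*(8 - 10) = -263*16*(1 + 2*16)/7 - 4*(8 - 10) = -263*16*(1 + 32)/7 - 4*(-2) = -263*16*33/7 + 8 = -263*528/7 + 8 = -138864/7 + 8 = -138808/7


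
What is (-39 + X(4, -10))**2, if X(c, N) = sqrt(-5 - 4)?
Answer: 1512 - 234*I ≈ 1512.0 - 234.0*I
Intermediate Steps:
X(c, N) = 3*I (X(c, N) = sqrt(-9) = 3*I)
(-39 + X(4, -10))**2 = (-39 + 3*I)**2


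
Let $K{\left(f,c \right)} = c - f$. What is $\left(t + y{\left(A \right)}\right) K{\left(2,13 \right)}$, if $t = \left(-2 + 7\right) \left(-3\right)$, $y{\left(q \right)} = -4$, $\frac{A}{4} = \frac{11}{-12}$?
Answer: $-209$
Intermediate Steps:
$A = - \frac{11}{3}$ ($A = 4 \frac{11}{-12} = 4 \cdot 11 \left(- \frac{1}{12}\right) = 4 \left(- \frac{11}{12}\right) = - \frac{11}{3} \approx -3.6667$)
$t = -15$ ($t = 5 \left(-3\right) = -15$)
$\left(t + y{\left(A \right)}\right) K{\left(2,13 \right)} = \left(-15 - 4\right) \left(13 - 2\right) = - 19 \left(13 - 2\right) = \left(-19\right) 11 = -209$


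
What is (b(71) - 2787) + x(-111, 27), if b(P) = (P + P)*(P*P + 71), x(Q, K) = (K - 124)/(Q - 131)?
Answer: 174994411/242 ≈ 7.2312e+5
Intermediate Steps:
x(Q, K) = (-124 + K)/(-131 + Q)
b(P) = 2*P*(71 + P²) (b(P) = (2*P)*(P² + 71) = (2*P)*(71 + P²) = 2*P*(71 + P²))
(b(71) - 2787) + x(-111, 27) = (2*71*(71 + 71²) - 2787) + (-124 + 27)/(-131 - 111) = (2*71*(71 + 5041) - 2787) - 97/(-242) = (2*71*5112 - 2787) - 1/242*(-97) = (725904 - 2787) + 97/242 = 723117 + 97/242 = 174994411/242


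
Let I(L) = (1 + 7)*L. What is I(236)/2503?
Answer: 1888/2503 ≈ 0.75429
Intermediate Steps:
I(L) = 8*L
I(236)/2503 = (8*236)/2503 = 1888*(1/2503) = 1888/2503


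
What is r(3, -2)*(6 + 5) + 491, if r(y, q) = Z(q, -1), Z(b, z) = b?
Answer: 469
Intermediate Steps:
r(y, q) = q
r(3, -2)*(6 + 5) + 491 = -2*(6 + 5) + 491 = -2*11 + 491 = -22 + 491 = 469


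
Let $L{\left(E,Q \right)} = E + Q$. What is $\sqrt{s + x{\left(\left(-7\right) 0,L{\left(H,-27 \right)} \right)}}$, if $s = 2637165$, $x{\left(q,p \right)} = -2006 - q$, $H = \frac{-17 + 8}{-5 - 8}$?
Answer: $\sqrt{2635159} \approx 1623.3$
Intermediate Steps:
$H = \frac{9}{13}$ ($H = - \frac{9}{-13} = \left(-9\right) \left(- \frac{1}{13}\right) = \frac{9}{13} \approx 0.69231$)
$\sqrt{s + x{\left(\left(-7\right) 0,L{\left(H,-27 \right)} \right)}} = \sqrt{2637165 - \left(2006 - 0\right)} = \sqrt{2637165 - 2006} = \sqrt{2635159}$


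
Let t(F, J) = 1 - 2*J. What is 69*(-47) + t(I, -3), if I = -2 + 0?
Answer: -3236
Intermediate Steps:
I = -2
69*(-47) + t(I, -3) = 69*(-47) + (1 - 2*(-3)) = -3243 + (1 + 6) = -3243 + 7 = -3236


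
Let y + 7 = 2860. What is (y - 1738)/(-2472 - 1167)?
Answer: -1115/3639 ≈ -0.30640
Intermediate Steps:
y = 2853 (y = -7 + 2860 = 2853)
(y - 1738)/(-2472 - 1167) = (2853 - 1738)/(-2472 - 1167) = 1115/(-3639) = 1115*(-1/3639) = -1115/3639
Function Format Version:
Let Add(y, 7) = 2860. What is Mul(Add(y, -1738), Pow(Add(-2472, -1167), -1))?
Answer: Rational(-1115, 3639) ≈ -0.30640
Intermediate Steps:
y = 2853 (y = Add(-7, 2860) = 2853)
Mul(Add(y, -1738), Pow(Add(-2472, -1167), -1)) = Mul(Add(2853, -1738), Pow(Add(-2472, -1167), -1)) = Mul(1115, Pow(-3639, -1)) = Mul(1115, Rational(-1, 3639)) = Rational(-1115, 3639)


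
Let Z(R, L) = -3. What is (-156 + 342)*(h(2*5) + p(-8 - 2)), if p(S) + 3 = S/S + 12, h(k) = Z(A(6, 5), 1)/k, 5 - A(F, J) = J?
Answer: 9021/5 ≈ 1804.2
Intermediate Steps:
A(F, J) = 5 - J
h(k) = -3/k
p(S) = 10 (p(S) = -3 + (S/S + 12) = -3 + (1 + 12) = -3 + 13 = 10)
(-156 + 342)*(h(2*5) + p(-8 - 2)) = (-156 + 342)*(-3/(2*5) + 10) = 186*(-3/10 + 10) = 186*(97/10) = 9021/5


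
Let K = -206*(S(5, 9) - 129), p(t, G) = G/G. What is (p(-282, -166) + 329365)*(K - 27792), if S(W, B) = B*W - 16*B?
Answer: 6315922416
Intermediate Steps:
p(t, G) = 1
S(W, B) = -16*B + B*W
K = 46968 (K = -206*(9*(-16 + 5) - 129) = -206*(9*(-11) - 129) = -206*(-99 - 129) = -206*(-228) = 46968)
(p(-282, -166) + 329365)*(K - 27792) = (1 + 329365)*(46968 - 27792) = 329366*19176 = 6315922416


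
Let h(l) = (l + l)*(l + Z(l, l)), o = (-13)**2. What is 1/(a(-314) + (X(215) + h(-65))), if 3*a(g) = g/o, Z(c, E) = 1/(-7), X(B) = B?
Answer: 3549/30815797 ≈ 0.00011517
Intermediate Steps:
Z(c, E) = -1/7
o = 169
h(l) = 2*l*(-1/7 + l) (h(l) = (l + l)*(l - 1/7) = (2*l)*(-1/7 + l) = 2*l*(-1/7 + l))
a(g) = g/507 (a(g) = (g/169)/3 = g/507)
1/(a(-314) + (X(215) + h(-65))) = 1/((1/507)*(-314) + (215 + (2/7)*(-65)*(-1 + 7*(-65)))) = 1/(-314/507 + (215 + (2/7)*(-65)*(-1 - 455))) = 1/(-314/507 + (215 + (2/7)*(-65)*(-456))) = 1/(-314/507 + (215 + 59280/7)) = 1/(-314/507 + 60785/7) = 1/(30815797/3549) = 3549/30815797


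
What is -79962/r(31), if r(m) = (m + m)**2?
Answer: -39981/1922 ≈ -20.802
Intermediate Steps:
r(m) = 4*m**2 (r(m) = (2*m)**2 = 4*m**2)
-79962/r(31) = -79962/(4*31**2) = -79962/(4*961) = -79962/3844 = -79962*1/3844 = -39981/1922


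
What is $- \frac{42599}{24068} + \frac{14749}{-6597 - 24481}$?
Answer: $- \frac{839435327}{373992652} \approx -2.2445$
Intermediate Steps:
$- \frac{42599}{24068} + \frac{14749}{-6597 - 24481} = \left(-42599\right) \frac{1}{24068} + \frac{14749}{-31078} = - \frac{42599}{24068} + 14749 \left(- \frac{1}{31078}\right) = - \frac{42599}{24068} - \frac{14749}{31078} = - \frac{839435327}{373992652}$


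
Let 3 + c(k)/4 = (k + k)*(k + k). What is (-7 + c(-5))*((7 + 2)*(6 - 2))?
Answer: 13716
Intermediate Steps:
c(k) = -12 + 16*k**2 (c(k) = -12 + 4*((k + k)*(k + k)) = -12 + 4*((2*k)*(2*k)) = -12 + 4*(4*k**2) = -12 + 16*k**2)
(-7 + c(-5))*((7 + 2)*(6 - 2)) = (-7 + (-12 + 16*(-5)**2))*((7 + 2)*(6 - 2)) = (-7 + (-12 + 16*25))*(9*4) = (-7 + (-12 + 400))*36 = (-7 + 388)*36 = 381*36 = 13716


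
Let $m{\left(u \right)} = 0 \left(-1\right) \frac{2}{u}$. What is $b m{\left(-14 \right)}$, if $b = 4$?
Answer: $0$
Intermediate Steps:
$m{\left(u \right)} = 0$ ($m{\left(u \right)} = 0 \frac{2}{u} = 0$)
$b m{\left(-14 \right)} = 4 \cdot 0 = 0$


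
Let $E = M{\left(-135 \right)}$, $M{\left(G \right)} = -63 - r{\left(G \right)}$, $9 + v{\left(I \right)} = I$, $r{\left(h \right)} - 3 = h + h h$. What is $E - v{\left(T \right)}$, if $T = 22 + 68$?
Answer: $-18237$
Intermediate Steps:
$T = 90$
$r{\left(h \right)} = 3 + h + h^{2}$ ($r{\left(h \right)} = 3 + \left(h + h h\right) = 3 + \left(h + h^{2}\right) = 3 + h + h^{2}$)
$v{\left(I \right)} = -9 + I$
$M{\left(G \right)} = -66 - G - G^{2}$ ($M{\left(G \right)} = -63 - \left(3 + G + G^{2}\right) = -66 - G - G^{2}$)
$E = -18156$ ($E = -66 - -135 - \left(-135\right)^{2} = -66 + 135 - 18225 = -18156$)
$E - v{\left(T \right)} = -18156 - \left(-9 + 90\right) = -18156 - 81 = -18237$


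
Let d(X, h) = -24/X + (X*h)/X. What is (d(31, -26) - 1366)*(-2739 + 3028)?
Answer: -12477864/31 ≈ -4.0251e+5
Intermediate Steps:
d(X, h) = h - 24/X (d(X, h) = -24/X + h = h - 24/X)
(d(31, -26) - 1366)*(-2739 + 3028) = ((-26 - 24/31) - 1366)*(-2739 + 3028) = ((-26 - 24*1/31) - 1366)*289 = ((-26 - 24/31) - 1366)*289 = (-830/31 - 1366)*289 = -43176/31*289 = -12477864/31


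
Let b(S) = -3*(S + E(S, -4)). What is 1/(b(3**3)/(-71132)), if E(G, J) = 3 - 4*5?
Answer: 35566/15 ≈ 2371.1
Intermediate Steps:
E(G, J) = -17 (E(G, J) = 3 - 20 = -17)
b(S) = 51 - 3*S (b(S) = -3*(S - 17) = -3*(-17 + S) = 51 - 3*S)
1/(b(3**3)/(-71132)) = 1/((51 - 3*3**3)/(-71132)) = 1/((51 - 3*27)*(-1/71132)) = 1/((51 - 81)*(-1/71132)) = 1/(-30*(-1/71132)) = 1/(15/35566) = 35566/15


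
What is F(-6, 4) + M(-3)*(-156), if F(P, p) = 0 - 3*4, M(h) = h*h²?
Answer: 4200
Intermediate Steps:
M(h) = h³
F(P, p) = -12 (F(P, p) = 0 - 12 = -12)
F(-6, 4) + M(-3)*(-156) = -12 + (-3)³*(-156) = -12 - 27*(-156) = -12 + 4212 = 4200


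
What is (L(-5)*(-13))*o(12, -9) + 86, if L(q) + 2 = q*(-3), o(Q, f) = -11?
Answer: 1945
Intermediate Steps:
L(q) = -2 - 3*q (L(q) = -2 + q*(-3) = -2 - 3*q)
(L(-5)*(-13))*o(12, -9) + 86 = ((-2 - 3*(-5))*(-13))*(-11) + 86 = ((-2 + 15)*(-13))*(-11) + 86 = (13*(-13))*(-11) + 86 = -169*(-11) + 86 = 1859 + 86 = 1945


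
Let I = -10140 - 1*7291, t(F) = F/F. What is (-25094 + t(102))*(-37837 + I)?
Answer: 1386839924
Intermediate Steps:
t(F) = 1
I = -17431 (I = -10140 - 7291 = -17431)
(-25094 + t(102))*(-37837 + I) = (-25094 + 1)*(-37837 - 17431) = -25093*(-55268) = 1386839924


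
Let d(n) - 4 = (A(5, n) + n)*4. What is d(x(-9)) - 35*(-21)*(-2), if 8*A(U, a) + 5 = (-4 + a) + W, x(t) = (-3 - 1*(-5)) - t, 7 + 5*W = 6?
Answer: -14211/10 ≈ -1421.1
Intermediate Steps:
W = -⅕ (W = -7/5 + (⅕)*6 = -7/5 + 6/5 = -⅕ ≈ -0.20000)
x(t) = 2 - t (x(t) = (-3 + 5) - t = 2 - t)
A(U, a) = -23/20 + a/8 (A(U, a) = -5/8 + ((-4 + a) - ⅕)/8 = -5/8 + (-21/5 + a)/8 = -5/8 + (-21/40 + a/8) = -23/20 + a/8)
d(n) = -⅗ + 9*n/2 (d(n) = 4 + ((-23/20 + n/8) + n)*4 = 4 + (-23/20 + 9*n/8)*4 = 4 + (-23/5 + 9*n/2) = -⅗ + 9*n/2)
d(x(-9)) - 35*(-21)*(-2) = (-⅗ + 9*(2 - 1*(-9))/2) - 35*(-21)*(-2) = (-⅗ + 9*(2 + 9)/2) + 735*(-2) = (-⅗ + (9/2)*11) - 1470 = (-⅗ + 99/2) - 1470 = 489/10 - 1470 = -14211/10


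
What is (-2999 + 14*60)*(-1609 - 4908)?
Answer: 14070203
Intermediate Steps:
(-2999 + 14*60)*(-1609 - 4908) = (-2999 + 840)*(-6517) = -2159*(-6517) = 14070203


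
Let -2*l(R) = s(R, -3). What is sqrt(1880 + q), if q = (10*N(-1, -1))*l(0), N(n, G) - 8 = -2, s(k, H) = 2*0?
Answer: 2*sqrt(470) ≈ 43.359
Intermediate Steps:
s(k, H) = 0
l(R) = 0 (l(R) = -1/2*0 = 0)
N(n, G) = 6 (N(n, G) = 8 - 2 = 6)
q = 0 (q = (10*6)*0 = 60*0 = 0)
sqrt(1880 + q) = sqrt(1880 + 0) = sqrt(1880) = 2*sqrt(470)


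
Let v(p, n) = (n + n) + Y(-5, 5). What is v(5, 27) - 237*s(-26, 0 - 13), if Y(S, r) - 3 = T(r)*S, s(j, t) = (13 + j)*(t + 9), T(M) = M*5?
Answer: -12392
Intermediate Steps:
T(M) = 5*M
s(j, t) = (9 + t)*(13 + j) (s(j, t) = (13 + j)*(9 + t) = (9 + t)*(13 + j))
Y(S, r) = 3 + 5*S*r (Y(S, r) = 3 + (5*r)*S = 3 + 5*S*r)
v(p, n) = -122 + 2*n (v(p, n) = (n + n) + (3 + 5*(-5)*5) = 2*n + (3 - 125) = 2*n - 122 = -122 + 2*n)
v(5, 27) - 237*s(-26, 0 - 13) = (-122 + 2*27) - 237*(117 + 9*(-26) + 13*(0 - 13) - 26*(0 - 13)) = (-122 + 54) - 237*(117 - 234 + 13*(-13) - 26*(-13)) = -68 - 237*(117 - 234 - 169 + 338) = -68 - 237*52 = -68 - 12324 = -12392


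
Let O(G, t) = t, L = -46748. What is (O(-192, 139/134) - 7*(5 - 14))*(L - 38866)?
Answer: -367326867/67 ≈ -5.4825e+6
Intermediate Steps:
(O(-192, 139/134) - 7*(5 - 14))*(L - 38866) = (139/134 - 7*(5 - 14))*(-46748 - 38866) = (139*(1/134) - 7*(-9))*(-85614) = (139/134 + 63)*(-85614) = (8581/134)*(-85614) = -367326867/67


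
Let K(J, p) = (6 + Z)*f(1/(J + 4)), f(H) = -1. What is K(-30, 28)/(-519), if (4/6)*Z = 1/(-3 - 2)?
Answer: 19/1730 ≈ 0.010983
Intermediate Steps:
Z = -3/10 (Z = 3/(2*(-3 - 2)) = (3/2)/(-5) = (3/2)*(-⅕) = -3/10 ≈ -0.30000)
K(J, p) = -57/10 (K(J, p) = (6 - 3/10)*(-1) = (57/10)*(-1) = -57/10)
K(-30, 28)/(-519) = -57/10/(-519) = -57/10*(-1/519) = 19/1730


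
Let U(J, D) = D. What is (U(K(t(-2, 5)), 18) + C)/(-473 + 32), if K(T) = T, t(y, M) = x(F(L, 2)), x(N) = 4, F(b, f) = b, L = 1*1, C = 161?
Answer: -179/441 ≈ -0.40590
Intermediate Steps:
L = 1
t(y, M) = 4
(U(K(t(-2, 5)), 18) + C)/(-473 + 32) = (18 + 161)/(-473 + 32) = 179/(-441) = 179*(-1/441) = -179/441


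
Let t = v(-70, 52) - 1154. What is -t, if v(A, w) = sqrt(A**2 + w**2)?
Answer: 1154 - 2*sqrt(1901) ≈ 1066.8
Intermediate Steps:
t = -1154 + 2*sqrt(1901) (t = sqrt((-70)**2 + 52**2) - 1154 = sqrt(4900 + 2704) - 1154 = sqrt(7604) - 1154 = 2*sqrt(1901) - 1154 = -1154 + 2*sqrt(1901) ≈ -1066.8)
-t = -(-1154 + 2*sqrt(1901)) = 1154 - 2*sqrt(1901)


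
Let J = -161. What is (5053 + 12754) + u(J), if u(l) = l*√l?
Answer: 17807 - 161*I*√161 ≈ 17807.0 - 2042.9*I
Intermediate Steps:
u(l) = l^(3/2)
(5053 + 12754) + u(J) = (5053 + 12754) + (-161)^(3/2) = 17807 - 161*I*√161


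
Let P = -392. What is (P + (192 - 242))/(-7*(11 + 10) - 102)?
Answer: 442/249 ≈ 1.7751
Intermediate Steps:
(P + (192 - 242))/(-7*(11 + 10) - 102) = (-392 + (192 - 242))/(-7*(11 + 10) - 102) = (-392 - 50)/(-7*21 - 102) = -442/(-147 - 102) = -442/(-249) = -442*(-1/249) = 442/249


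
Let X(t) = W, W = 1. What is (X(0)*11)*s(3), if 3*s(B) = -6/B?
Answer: -22/3 ≈ -7.3333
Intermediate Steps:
X(t) = 1
s(B) = -2/B (s(B) = (-6/B)/3 = -2/B)
(X(0)*11)*s(3) = (1*11)*(-2/3) = 11*(-2*1/3) = 11*(-2/3) = -22/3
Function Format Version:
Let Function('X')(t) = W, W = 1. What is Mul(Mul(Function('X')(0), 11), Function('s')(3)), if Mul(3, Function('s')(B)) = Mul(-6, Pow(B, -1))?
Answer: Rational(-22, 3) ≈ -7.3333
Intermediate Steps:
Function('X')(t) = 1
Function('s')(B) = Mul(-2, Pow(B, -1)) (Function('s')(B) = Mul(Rational(1, 3), Mul(-6, Pow(B, -1))) = Mul(-2, Pow(B, -1)))
Mul(Mul(Function('X')(0), 11), Function('s')(3)) = Mul(Mul(1, 11), Mul(-2, Pow(3, -1))) = Mul(11, Mul(-2, Rational(1, 3))) = Mul(11, Rational(-2, 3)) = Rational(-22, 3)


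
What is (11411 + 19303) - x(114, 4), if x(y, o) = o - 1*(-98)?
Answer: 30612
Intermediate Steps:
x(y, o) = 98 + o (x(y, o) = o + 98 = 98 + o)
(11411 + 19303) - x(114, 4) = (11411 + 19303) - (98 + 4) = 30714 - 1*102 = 30714 - 102 = 30612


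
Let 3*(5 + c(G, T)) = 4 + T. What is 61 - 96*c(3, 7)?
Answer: 189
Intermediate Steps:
c(G, T) = -11/3 + T/3 (c(G, T) = -5 + (4 + T)/3 = -5 + (4/3 + T/3) = -11/3 + T/3)
61 - 96*c(3, 7) = 61 - 96*(-11/3 + (⅓)*7) = 61 - 96*(-11/3 + 7/3) = 61 - 96*(-4/3) = 61 + 128 = 189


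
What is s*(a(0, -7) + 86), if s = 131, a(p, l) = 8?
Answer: 12314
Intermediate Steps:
s*(a(0, -7) + 86) = 131*(8 + 86) = 131*94 = 12314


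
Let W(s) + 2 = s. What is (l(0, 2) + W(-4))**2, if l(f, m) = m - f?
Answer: 16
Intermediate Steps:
W(s) = -2 + s
(l(0, 2) + W(-4))**2 = ((2 - 1*0) + (-2 - 4))**2 = ((2 + 0) - 6)**2 = (2 - 6)**2 = (-4)**2 = 16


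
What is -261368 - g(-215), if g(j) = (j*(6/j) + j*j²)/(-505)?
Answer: -141929209/505 ≈ -2.8105e+5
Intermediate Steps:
g(j) = -6/505 - j³/505 (g(j) = (6 + j³)*(-1/505) = -6/505 - j³/505)
-261368 - g(-215) = -261368 - (-6/505 - 1/505*(-215)³) = -261368 - (-6/505 - 1/505*(-9938375)) = -261368 - (-6/505 + 1987675/101) = -261368 - 1*9938369/505 = -261368 - 9938369/505 = -141929209/505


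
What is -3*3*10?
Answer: -90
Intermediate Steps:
-3*3*10 = -9*10 = -90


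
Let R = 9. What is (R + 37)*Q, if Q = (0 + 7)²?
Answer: 2254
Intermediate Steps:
Q = 49 (Q = 7² = 49)
(R + 37)*Q = (9 + 37)*49 = 46*49 = 2254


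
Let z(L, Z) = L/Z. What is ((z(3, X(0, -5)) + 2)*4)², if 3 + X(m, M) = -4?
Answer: 1936/49 ≈ 39.510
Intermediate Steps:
X(m, M) = -7 (X(m, M) = -3 - 4 = -7)
((z(3, X(0, -5)) + 2)*4)² = ((3/(-7) + 2)*4)² = ((3*(-⅐) + 2)*4)² = ((-3/7 + 2)*4)² = ((11/7)*4)² = (44/7)² = 1936/49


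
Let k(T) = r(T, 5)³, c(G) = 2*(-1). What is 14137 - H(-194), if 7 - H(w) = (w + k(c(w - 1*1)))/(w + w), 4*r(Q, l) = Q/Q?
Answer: 350888575/24832 ≈ 14131.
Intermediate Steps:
c(G) = -2
r(Q, l) = ¼ (r(Q, l) = (Q/Q)/4 = (¼)*1 = ¼)
k(T) = 1/64 (k(T) = (¼)³ = 1/64)
H(w) = 7 - (1/64 + w)/(2*w) (H(w) = 7 - (w + 1/64)/(w + w) = 7 - (1/64 + w)/(2*w))
14137 - H(-194) = 14137 - (-1 + 832*(-194))/(128*(-194)) = 14137 - (-1)*(-1 - 161408)/(128*194) = 14137 - (-1)*(-161409)/(128*194) = 14137 - 1*161409/24832 = 14137 - 161409/24832 = 350888575/24832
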